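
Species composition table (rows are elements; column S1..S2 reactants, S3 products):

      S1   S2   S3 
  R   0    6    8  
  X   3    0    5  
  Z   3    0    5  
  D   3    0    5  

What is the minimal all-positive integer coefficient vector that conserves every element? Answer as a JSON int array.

R: 5·0+4·6 = 24 | 3·8 = 24
X: 5·3+4·0 = 15 | 3·5 = 15
Z: 5·3+4·0 = 15 | 3·5 = 15
D: 5·3+4·0 = 15 | 3·5 = 15
gcd(5,4,3) = 1

Coefficients: [5, 4, 3]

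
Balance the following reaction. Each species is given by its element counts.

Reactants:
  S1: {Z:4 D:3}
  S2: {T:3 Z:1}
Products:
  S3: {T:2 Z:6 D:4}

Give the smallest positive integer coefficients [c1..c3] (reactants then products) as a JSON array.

Coefficients: [4, 2, 3]

T: 4·0+2·3 = 6 | 3·2 = 6
Z: 4·4+2·1 = 18 | 3·6 = 18
D: 4·3+2·0 = 12 | 3·4 = 12
gcd(4,2,3) = 1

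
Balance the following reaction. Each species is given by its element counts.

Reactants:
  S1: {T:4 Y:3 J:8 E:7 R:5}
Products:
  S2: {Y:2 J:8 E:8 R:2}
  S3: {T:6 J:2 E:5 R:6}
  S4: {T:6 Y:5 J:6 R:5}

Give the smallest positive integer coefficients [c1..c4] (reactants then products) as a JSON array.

Coefficients: [3, 2, 1, 1]

T: 3·4 = 12 | 2·0+1·6+1·6 = 12
Y: 3·3 = 9 | 2·2+1·0+1·5 = 9
J: 3·8 = 24 | 2·8+1·2+1·6 = 24
E: 3·7 = 21 | 2·8+1·5+1·0 = 21
R: 3·5 = 15 | 2·2+1·6+1·5 = 15
gcd(3,2,1,1) = 1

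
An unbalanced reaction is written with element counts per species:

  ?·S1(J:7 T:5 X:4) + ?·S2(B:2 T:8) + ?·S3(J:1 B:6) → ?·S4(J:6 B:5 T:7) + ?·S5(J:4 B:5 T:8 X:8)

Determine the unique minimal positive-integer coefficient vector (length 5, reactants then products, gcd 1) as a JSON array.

J: 4·7+3·0+4·1 = 32 | 4·6+2·4 = 32
B: 4·0+3·2+4·6 = 30 | 4·5+2·5 = 30
T: 4·5+3·8+4·0 = 44 | 4·7+2·8 = 44
X: 4·4+3·0+4·0 = 16 | 4·0+2·8 = 16
gcd(4,3,4,4,2) = 1

Coefficients: [4, 3, 4, 4, 2]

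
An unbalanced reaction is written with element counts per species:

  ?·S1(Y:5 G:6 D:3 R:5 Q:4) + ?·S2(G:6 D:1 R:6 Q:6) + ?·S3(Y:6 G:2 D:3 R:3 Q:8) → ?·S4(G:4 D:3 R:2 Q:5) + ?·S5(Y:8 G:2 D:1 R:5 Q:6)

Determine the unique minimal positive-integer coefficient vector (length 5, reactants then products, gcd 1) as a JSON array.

Coefficients: [2, 2, 5, 6, 5]

Y: 2·5+2·0+5·6 = 40 | 6·0+5·8 = 40
G: 2·6+2·6+5·2 = 34 | 6·4+5·2 = 34
D: 2·3+2·1+5·3 = 23 | 6·3+5·1 = 23
R: 2·5+2·6+5·3 = 37 | 6·2+5·5 = 37
Q: 2·4+2·6+5·8 = 60 | 6·5+5·6 = 60
gcd(2,2,5,6,5) = 1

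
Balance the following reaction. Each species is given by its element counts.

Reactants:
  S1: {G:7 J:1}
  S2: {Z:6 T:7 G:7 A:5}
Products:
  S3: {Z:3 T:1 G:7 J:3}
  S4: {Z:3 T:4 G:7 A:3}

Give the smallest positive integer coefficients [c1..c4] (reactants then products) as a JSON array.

Coefficients: [3, 3, 1, 5]

Z: 3·0+3·6 = 18 | 1·3+5·3 = 18
T: 3·0+3·7 = 21 | 1·1+5·4 = 21
G: 3·7+3·7 = 42 | 1·7+5·7 = 42
J: 3·1+3·0 = 3 | 1·3+5·0 = 3
A: 3·0+3·5 = 15 | 1·0+5·3 = 15
gcd(3,3,1,5) = 1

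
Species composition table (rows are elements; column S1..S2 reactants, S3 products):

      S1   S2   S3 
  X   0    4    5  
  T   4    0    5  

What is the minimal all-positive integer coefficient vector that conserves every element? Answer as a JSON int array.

Coefficients: [5, 5, 4]

X: 5·0+5·4 = 20 | 4·5 = 20
T: 5·4+5·0 = 20 | 4·5 = 20
gcd(5,5,4) = 1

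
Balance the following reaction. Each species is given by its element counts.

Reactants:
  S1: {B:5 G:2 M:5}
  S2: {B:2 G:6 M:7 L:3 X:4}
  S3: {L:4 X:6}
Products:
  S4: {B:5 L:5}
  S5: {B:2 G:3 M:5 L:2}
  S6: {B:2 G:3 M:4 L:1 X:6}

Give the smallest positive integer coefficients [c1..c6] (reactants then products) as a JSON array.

Coefficients: [3, 3, 2, 1, 4, 4]

B: 3·5+3·2+2·0 = 21 | 1·5+4·2+4·2 = 21
G: 3·2+3·6+2·0 = 24 | 1·0+4·3+4·3 = 24
M: 3·5+3·7+2·0 = 36 | 1·0+4·5+4·4 = 36
L: 3·0+3·3+2·4 = 17 | 1·5+4·2+4·1 = 17
X: 3·0+3·4+2·6 = 24 | 1·0+4·0+4·6 = 24
gcd(3,3,2,1,4,4) = 1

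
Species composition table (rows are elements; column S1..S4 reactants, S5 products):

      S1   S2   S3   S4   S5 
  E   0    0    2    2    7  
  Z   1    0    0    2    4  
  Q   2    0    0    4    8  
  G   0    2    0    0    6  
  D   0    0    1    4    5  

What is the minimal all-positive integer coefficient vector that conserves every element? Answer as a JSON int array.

Coefficients: [6, 6, 6, 1, 2]

E: 6·0+6·0+6·2+1·2 = 14 | 2·7 = 14
Z: 6·1+6·0+6·0+1·2 = 8 | 2·4 = 8
Q: 6·2+6·0+6·0+1·4 = 16 | 2·8 = 16
G: 6·0+6·2+6·0+1·0 = 12 | 2·6 = 12
D: 6·0+6·0+6·1+1·4 = 10 | 2·5 = 10
gcd(6,6,6,1,2) = 1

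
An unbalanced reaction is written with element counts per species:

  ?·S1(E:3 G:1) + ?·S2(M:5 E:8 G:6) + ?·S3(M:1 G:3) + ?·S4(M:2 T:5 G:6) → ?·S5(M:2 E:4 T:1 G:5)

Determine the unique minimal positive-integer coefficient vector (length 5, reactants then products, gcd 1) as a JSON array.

M: 4·0+1·5+3·1+1·2 = 10 | 5·2 = 10
E: 4·3+1·8+3·0+1·0 = 20 | 5·4 = 20
T: 4·0+1·0+3·0+1·5 = 5 | 5·1 = 5
G: 4·1+1·6+3·3+1·6 = 25 | 5·5 = 25
gcd(4,1,3,1,5) = 1

Coefficients: [4, 1, 3, 1, 5]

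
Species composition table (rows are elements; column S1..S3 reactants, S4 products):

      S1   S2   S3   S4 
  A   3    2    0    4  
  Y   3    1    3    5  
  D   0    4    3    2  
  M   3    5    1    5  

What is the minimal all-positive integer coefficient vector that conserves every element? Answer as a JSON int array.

Coefficients: [6, 1, 2, 5]

A: 6·3+1·2+2·0 = 20 | 5·4 = 20
Y: 6·3+1·1+2·3 = 25 | 5·5 = 25
D: 6·0+1·4+2·3 = 10 | 5·2 = 10
M: 6·3+1·5+2·1 = 25 | 5·5 = 25
gcd(6,1,2,5) = 1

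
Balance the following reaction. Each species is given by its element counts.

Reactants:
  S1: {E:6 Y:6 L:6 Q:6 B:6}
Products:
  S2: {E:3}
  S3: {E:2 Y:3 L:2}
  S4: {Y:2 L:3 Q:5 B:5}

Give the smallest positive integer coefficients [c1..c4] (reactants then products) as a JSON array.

E: 5·6 = 30 | 6·3+6·2+6·0 = 30
Y: 5·6 = 30 | 6·0+6·3+6·2 = 30
L: 5·6 = 30 | 6·0+6·2+6·3 = 30
Q: 5·6 = 30 | 6·0+6·0+6·5 = 30
B: 5·6 = 30 | 6·0+6·0+6·5 = 30
gcd(5,6,6,6) = 1

Coefficients: [5, 6, 6, 6]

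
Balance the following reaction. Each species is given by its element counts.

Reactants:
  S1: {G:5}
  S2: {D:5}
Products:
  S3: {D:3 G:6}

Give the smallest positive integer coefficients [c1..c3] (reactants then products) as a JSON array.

Coefficients: [6, 3, 5]

D: 6·0+3·5 = 15 | 5·3 = 15
G: 6·5+3·0 = 30 | 5·6 = 30
gcd(6,3,5) = 1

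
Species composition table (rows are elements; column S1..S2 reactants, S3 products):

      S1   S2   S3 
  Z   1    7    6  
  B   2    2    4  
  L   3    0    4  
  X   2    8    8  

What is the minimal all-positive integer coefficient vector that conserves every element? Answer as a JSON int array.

Z: 4·1+2·7 = 18 | 3·6 = 18
B: 4·2+2·2 = 12 | 3·4 = 12
L: 4·3+2·0 = 12 | 3·4 = 12
X: 4·2+2·8 = 24 | 3·8 = 24
gcd(4,2,3) = 1

Coefficients: [4, 2, 3]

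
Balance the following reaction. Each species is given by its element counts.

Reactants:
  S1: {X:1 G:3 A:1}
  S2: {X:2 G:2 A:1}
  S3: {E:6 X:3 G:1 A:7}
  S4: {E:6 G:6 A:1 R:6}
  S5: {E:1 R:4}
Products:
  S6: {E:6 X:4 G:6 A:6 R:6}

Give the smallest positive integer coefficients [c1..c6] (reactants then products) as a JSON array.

Coefficients: [5, 3, 3, 1, 6, 5]

E: 5·0+3·0+3·6+1·6+6·1 = 30 | 5·6 = 30
X: 5·1+3·2+3·3+1·0+6·0 = 20 | 5·4 = 20
G: 5·3+3·2+3·1+1·6+6·0 = 30 | 5·6 = 30
A: 5·1+3·1+3·7+1·1+6·0 = 30 | 5·6 = 30
R: 5·0+3·0+3·0+1·6+6·4 = 30 | 5·6 = 30
gcd(5,3,3,1,6,5) = 1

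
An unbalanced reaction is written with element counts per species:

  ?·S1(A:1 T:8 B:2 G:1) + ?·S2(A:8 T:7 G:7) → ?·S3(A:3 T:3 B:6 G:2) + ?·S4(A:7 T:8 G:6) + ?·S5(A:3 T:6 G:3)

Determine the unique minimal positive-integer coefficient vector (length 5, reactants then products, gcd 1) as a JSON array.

A: 3·1+5·8 = 43 | 1·3+4·7+4·3 = 43
T: 3·8+5·7 = 59 | 1·3+4·8+4·6 = 59
B: 3·2+5·0 = 6 | 1·6+4·0+4·0 = 6
G: 3·1+5·7 = 38 | 1·2+4·6+4·3 = 38
gcd(3,5,1,4,4) = 1

Coefficients: [3, 5, 1, 4, 4]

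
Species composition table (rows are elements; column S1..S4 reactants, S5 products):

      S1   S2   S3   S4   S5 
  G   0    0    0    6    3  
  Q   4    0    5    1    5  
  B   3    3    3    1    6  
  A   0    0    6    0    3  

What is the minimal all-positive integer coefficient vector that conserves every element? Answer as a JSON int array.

Coefficients: [3, 5, 3, 3, 6]

G: 3·0+5·0+3·0+3·6 = 18 | 6·3 = 18
Q: 3·4+5·0+3·5+3·1 = 30 | 6·5 = 30
B: 3·3+5·3+3·3+3·1 = 36 | 6·6 = 36
A: 3·0+5·0+3·6+3·0 = 18 | 6·3 = 18
gcd(3,5,3,3,6) = 1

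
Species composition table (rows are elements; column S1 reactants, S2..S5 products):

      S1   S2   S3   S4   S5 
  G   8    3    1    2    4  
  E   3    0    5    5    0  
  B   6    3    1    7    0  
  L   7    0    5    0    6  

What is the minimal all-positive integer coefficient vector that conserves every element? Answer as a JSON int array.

Coefficients: [5, 5, 1, 2, 5]

G: 5·8 = 40 | 5·3+1·1+2·2+5·4 = 40
E: 5·3 = 15 | 5·0+1·5+2·5+5·0 = 15
B: 5·6 = 30 | 5·3+1·1+2·7+5·0 = 30
L: 5·7 = 35 | 5·0+1·5+2·0+5·6 = 35
gcd(5,5,1,2,5) = 1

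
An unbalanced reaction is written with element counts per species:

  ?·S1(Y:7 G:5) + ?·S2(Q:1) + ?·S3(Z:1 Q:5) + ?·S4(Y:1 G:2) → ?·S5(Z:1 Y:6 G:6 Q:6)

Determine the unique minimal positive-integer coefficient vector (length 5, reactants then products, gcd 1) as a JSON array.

Z: 2·0+3·0+3·1+4·0 = 3 | 3·1 = 3
Y: 2·7+3·0+3·0+4·1 = 18 | 3·6 = 18
G: 2·5+3·0+3·0+4·2 = 18 | 3·6 = 18
Q: 2·0+3·1+3·5+4·0 = 18 | 3·6 = 18
gcd(2,3,3,4,3) = 1

Coefficients: [2, 3, 3, 4, 3]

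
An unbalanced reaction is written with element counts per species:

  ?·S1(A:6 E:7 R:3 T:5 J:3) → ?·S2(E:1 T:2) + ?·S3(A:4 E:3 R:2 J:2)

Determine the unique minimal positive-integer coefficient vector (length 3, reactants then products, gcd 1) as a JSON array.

A: 2·6 = 12 | 5·0+3·4 = 12
E: 2·7 = 14 | 5·1+3·3 = 14
R: 2·3 = 6 | 5·0+3·2 = 6
T: 2·5 = 10 | 5·2+3·0 = 10
J: 2·3 = 6 | 5·0+3·2 = 6
gcd(2,5,3) = 1

Coefficients: [2, 5, 3]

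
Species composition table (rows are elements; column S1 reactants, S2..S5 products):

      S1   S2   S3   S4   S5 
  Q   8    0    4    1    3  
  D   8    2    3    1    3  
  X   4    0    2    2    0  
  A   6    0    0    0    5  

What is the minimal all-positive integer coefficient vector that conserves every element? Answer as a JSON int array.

Q: 5·8 = 40 | 2·0+4·4+6·1+6·3 = 40
D: 5·8 = 40 | 2·2+4·3+6·1+6·3 = 40
X: 5·4 = 20 | 2·0+4·2+6·2+6·0 = 20
A: 5·6 = 30 | 2·0+4·0+6·0+6·5 = 30
gcd(5,2,4,6,6) = 1

Coefficients: [5, 2, 4, 6, 6]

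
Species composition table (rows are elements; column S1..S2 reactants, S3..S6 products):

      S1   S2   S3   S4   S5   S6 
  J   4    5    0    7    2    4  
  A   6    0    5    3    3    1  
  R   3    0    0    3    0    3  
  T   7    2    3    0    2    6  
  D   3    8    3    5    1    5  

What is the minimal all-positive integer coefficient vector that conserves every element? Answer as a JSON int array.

Coefficients: [6, 3, 2, 1, 6, 5]

J: 6·4+3·5 = 39 | 2·0+1·7+6·2+5·4 = 39
A: 6·6+3·0 = 36 | 2·5+1·3+6·3+5·1 = 36
R: 6·3+3·0 = 18 | 2·0+1·3+6·0+5·3 = 18
T: 6·7+3·2 = 48 | 2·3+1·0+6·2+5·6 = 48
D: 6·3+3·8 = 42 | 2·3+1·5+6·1+5·5 = 42
gcd(6,3,2,1,6,5) = 1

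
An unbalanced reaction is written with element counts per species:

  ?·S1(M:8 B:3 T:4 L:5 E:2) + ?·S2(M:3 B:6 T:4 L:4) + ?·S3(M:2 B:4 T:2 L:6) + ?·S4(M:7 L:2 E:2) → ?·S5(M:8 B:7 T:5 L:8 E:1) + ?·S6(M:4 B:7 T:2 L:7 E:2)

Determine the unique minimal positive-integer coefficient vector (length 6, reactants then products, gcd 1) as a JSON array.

Coefficients: [1, 5, 4, 3, 6, 1]

M: 1·8+5·3+4·2+3·7 = 52 | 6·8+1·4 = 52
B: 1·3+5·6+4·4+3·0 = 49 | 6·7+1·7 = 49
T: 1·4+5·4+4·2+3·0 = 32 | 6·5+1·2 = 32
L: 1·5+5·4+4·6+3·2 = 55 | 6·8+1·7 = 55
E: 1·2+5·0+4·0+3·2 = 8 | 6·1+1·2 = 8
gcd(1,5,4,3,6,1) = 1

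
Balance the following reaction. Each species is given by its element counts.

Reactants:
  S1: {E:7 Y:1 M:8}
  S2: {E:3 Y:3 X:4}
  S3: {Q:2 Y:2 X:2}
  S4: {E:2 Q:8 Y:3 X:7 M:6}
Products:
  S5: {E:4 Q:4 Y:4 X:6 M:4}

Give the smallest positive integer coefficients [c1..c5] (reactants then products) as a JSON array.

E: 1·7+3·3+2·0+2·2 = 20 | 5·4 = 20
Q: 1·0+3·0+2·2+2·8 = 20 | 5·4 = 20
Y: 1·1+3·3+2·2+2·3 = 20 | 5·4 = 20
X: 1·0+3·4+2·2+2·7 = 30 | 5·6 = 30
M: 1·8+3·0+2·0+2·6 = 20 | 5·4 = 20
gcd(1,3,2,2,5) = 1

Coefficients: [1, 3, 2, 2, 5]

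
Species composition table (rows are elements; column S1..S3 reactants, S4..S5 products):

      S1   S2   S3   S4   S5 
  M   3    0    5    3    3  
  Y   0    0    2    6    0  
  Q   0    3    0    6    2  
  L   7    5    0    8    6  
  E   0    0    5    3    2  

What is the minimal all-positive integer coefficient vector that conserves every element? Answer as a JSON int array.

M: 2·3+6·0+3·5 = 21 | 1·3+6·3 = 21
Y: 2·0+6·0+3·2 = 6 | 1·6+6·0 = 6
Q: 2·0+6·3+3·0 = 18 | 1·6+6·2 = 18
L: 2·7+6·5+3·0 = 44 | 1·8+6·6 = 44
E: 2·0+6·0+3·5 = 15 | 1·3+6·2 = 15
gcd(2,6,3,1,6) = 1

Coefficients: [2, 6, 3, 1, 6]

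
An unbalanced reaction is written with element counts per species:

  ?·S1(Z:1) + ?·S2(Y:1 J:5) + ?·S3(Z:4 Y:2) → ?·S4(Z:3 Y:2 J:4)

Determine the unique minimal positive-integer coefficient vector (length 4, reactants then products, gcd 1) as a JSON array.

Z: 3·1+4·0+3·4 = 15 | 5·3 = 15
Y: 3·0+4·1+3·2 = 10 | 5·2 = 10
J: 3·0+4·5+3·0 = 20 | 5·4 = 20
gcd(3,4,3,5) = 1

Coefficients: [3, 4, 3, 5]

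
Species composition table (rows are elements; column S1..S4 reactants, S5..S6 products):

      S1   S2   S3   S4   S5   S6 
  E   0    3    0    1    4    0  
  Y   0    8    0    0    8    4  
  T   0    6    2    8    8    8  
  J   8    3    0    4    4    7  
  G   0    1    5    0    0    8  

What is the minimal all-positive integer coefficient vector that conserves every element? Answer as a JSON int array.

E: 1·0+6·3+2·0+2·1 = 20 | 5·4+2·0 = 20
Y: 1·0+6·8+2·0+2·0 = 48 | 5·8+2·4 = 48
T: 1·0+6·6+2·2+2·8 = 56 | 5·8+2·8 = 56
J: 1·8+6·3+2·0+2·4 = 34 | 5·4+2·7 = 34
G: 1·0+6·1+2·5+2·0 = 16 | 5·0+2·8 = 16
gcd(1,6,2,2,5,2) = 1

Coefficients: [1, 6, 2, 2, 5, 2]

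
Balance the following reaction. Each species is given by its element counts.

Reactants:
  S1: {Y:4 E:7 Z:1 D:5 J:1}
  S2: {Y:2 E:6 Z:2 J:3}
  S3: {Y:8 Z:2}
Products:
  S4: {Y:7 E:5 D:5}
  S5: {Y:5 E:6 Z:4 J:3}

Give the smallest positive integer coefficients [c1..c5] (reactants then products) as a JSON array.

Y: 6·4+4·2+5·8 = 72 | 6·7+6·5 = 72
E: 6·7+4·6+5·0 = 66 | 6·5+6·6 = 66
Z: 6·1+4·2+5·2 = 24 | 6·0+6·4 = 24
D: 6·5+4·0+5·0 = 30 | 6·5+6·0 = 30
J: 6·1+4·3+5·0 = 18 | 6·0+6·3 = 18
gcd(6,4,5,6,6) = 1

Coefficients: [6, 4, 5, 6, 6]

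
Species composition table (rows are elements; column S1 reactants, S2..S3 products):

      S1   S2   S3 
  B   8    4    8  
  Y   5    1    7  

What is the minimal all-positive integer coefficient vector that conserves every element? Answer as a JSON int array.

Coefficients: [5, 4, 3]

B: 5·8 = 40 | 4·4+3·8 = 40
Y: 5·5 = 25 | 4·1+3·7 = 25
gcd(5,4,3) = 1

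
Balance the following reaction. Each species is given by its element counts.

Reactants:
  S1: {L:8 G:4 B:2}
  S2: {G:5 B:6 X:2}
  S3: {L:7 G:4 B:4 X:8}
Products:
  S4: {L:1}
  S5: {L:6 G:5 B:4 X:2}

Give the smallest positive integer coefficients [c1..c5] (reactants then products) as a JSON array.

Coefficients: [4, 2, 1, 3, 6]

L: 4·8+2·0+1·7 = 39 | 3·1+6·6 = 39
G: 4·4+2·5+1·4 = 30 | 3·0+6·5 = 30
B: 4·2+2·6+1·4 = 24 | 3·0+6·4 = 24
X: 4·0+2·2+1·8 = 12 | 3·0+6·2 = 12
gcd(4,2,1,3,6) = 1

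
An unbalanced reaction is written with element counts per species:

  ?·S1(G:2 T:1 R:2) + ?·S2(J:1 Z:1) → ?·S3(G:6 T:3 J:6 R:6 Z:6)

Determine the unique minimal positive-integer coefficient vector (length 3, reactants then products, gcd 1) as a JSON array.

G: 3·2+6·0 = 6 | 1·6 = 6
T: 3·1+6·0 = 3 | 1·3 = 3
J: 3·0+6·1 = 6 | 1·6 = 6
R: 3·2+6·0 = 6 | 1·6 = 6
Z: 3·0+6·1 = 6 | 1·6 = 6
gcd(3,6,1) = 1

Coefficients: [3, 6, 1]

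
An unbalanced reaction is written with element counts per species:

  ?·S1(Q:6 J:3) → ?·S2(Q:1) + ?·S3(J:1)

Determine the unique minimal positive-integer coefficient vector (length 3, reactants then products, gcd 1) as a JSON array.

Q: 1·6 = 6 | 6·1+3·0 = 6
J: 1·3 = 3 | 6·0+3·1 = 3
gcd(1,6,3) = 1

Coefficients: [1, 6, 3]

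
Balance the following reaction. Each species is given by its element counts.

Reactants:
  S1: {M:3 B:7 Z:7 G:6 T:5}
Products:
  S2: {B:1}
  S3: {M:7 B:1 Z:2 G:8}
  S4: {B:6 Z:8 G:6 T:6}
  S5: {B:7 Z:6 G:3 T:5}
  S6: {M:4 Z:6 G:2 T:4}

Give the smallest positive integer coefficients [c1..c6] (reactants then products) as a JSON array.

Coefficients: [6, 6, 2, 1, 4, 1]

M: 6·3 = 18 | 6·0+2·7+1·0+4·0+1·4 = 18
B: 6·7 = 42 | 6·1+2·1+1·6+4·7+1·0 = 42
Z: 6·7 = 42 | 6·0+2·2+1·8+4·6+1·6 = 42
G: 6·6 = 36 | 6·0+2·8+1·6+4·3+1·2 = 36
T: 6·5 = 30 | 6·0+2·0+1·6+4·5+1·4 = 30
gcd(6,6,2,1,4,1) = 1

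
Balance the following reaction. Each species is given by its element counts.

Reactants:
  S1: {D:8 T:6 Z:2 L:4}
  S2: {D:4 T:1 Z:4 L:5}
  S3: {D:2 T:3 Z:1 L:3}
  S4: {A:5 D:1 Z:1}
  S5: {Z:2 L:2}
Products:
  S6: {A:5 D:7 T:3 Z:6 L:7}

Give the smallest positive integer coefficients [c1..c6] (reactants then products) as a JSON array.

A: 1·0+6·0+2·0+6·5+1·0 = 30 | 6·5 = 30
D: 1·8+6·4+2·2+6·1+1·0 = 42 | 6·7 = 42
T: 1·6+6·1+2·3+6·0+1·0 = 18 | 6·3 = 18
Z: 1·2+6·4+2·1+6·1+1·2 = 36 | 6·6 = 36
L: 1·4+6·5+2·3+6·0+1·2 = 42 | 6·7 = 42
gcd(1,6,2,6,1,6) = 1

Coefficients: [1, 6, 2, 6, 1, 6]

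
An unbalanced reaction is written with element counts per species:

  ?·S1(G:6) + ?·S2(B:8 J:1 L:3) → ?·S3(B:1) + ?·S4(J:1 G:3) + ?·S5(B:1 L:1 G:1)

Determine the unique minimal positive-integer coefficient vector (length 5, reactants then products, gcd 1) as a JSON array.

Coefficients: [1, 1, 5, 1, 3]

B: 1·0+1·8 = 8 | 5·1+1·0+3·1 = 8
J: 1·0+1·1 = 1 | 5·0+1·1+3·0 = 1
L: 1·0+1·3 = 3 | 5·0+1·0+3·1 = 3
G: 1·6+1·0 = 6 | 5·0+1·3+3·1 = 6
gcd(1,1,5,1,3) = 1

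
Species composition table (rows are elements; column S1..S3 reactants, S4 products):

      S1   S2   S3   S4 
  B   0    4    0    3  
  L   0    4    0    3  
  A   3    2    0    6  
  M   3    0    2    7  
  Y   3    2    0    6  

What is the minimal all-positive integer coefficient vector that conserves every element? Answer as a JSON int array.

B: 6·0+3·4+5·0 = 12 | 4·3 = 12
L: 6·0+3·4+5·0 = 12 | 4·3 = 12
A: 6·3+3·2+5·0 = 24 | 4·6 = 24
M: 6·3+3·0+5·2 = 28 | 4·7 = 28
Y: 6·3+3·2+5·0 = 24 | 4·6 = 24
gcd(6,3,5,4) = 1

Coefficients: [6, 3, 5, 4]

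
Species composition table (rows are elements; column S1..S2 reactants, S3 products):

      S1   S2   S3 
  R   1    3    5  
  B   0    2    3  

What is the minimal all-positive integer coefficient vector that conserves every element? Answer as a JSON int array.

R: 1·1+3·3 = 10 | 2·5 = 10
B: 1·0+3·2 = 6 | 2·3 = 6
gcd(1,3,2) = 1

Coefficients: [1, 3, 2]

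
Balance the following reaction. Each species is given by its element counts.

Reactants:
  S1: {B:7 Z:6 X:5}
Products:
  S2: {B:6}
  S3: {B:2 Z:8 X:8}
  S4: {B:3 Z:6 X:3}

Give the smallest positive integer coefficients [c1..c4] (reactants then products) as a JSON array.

Coefficients: [6, 5, 3, 2]

B: 6·7 = 42 | 5·6+3·2+2·3 = 42
Z: 6·6 = 36 | 5·0+3·8+2·6 = 36
X: 6·5 = 30 | 5·0+3·8+2·3 = 30
gcd(6,5,3,2) = 1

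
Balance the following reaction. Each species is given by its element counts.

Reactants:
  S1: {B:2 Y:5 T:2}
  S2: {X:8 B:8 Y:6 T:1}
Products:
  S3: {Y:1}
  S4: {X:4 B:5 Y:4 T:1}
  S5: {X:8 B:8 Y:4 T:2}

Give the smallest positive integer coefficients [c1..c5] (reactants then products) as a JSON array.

X: 1·0+2·8 = 16 | 5·0+2·4+1·8 = 16
B: 1·2+2·8 = 18 | 5·0+2·5+1·8 = 18
Y: 1·5+2·6 = 17 | 5·1+2·4+1·4 = 17
T: 1·2+2·1 = 4 | 5·0+2·1+1·2 = 4
gcd(1,2,5,2,1) = 1

Coefficients: [1, 2, 5, 2, 1]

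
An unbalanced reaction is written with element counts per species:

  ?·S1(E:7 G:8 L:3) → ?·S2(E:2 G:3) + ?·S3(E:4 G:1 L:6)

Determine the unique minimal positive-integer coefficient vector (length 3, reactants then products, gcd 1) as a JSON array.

E: 2·7 = 14 | 5·2+1·4 = 14
G: 2·8 = 16 | 5·3+1·1 = 16
L: 2·3 = 6 | 5·0+1·6 = 6
gcd(2,5,1) = 1

Coefficients: [2, 5, 1]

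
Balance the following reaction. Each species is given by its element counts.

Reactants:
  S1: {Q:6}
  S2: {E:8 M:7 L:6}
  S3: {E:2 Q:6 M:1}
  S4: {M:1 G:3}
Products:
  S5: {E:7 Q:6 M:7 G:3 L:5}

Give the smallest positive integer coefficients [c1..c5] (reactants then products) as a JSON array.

E: 5·0+5·8+1·2+6·0 = 42 | 6·7 = 42
Q: 5·6+5·0+1·6+6·0 = 36 | 6·6 = 36
M: 5·0+5·7+1·1+6·1 = 42 | 6·7 = 42
G: 5·0+5·0+1·0+6·3 = 18 | 6·3 = 18
L: 5·0+5·6+1·0+6·0 = 30 | 6·5 = 30
gcd(5,5,1,6,6) = 1

Coefficients: [5, 5, 1, 6, 6]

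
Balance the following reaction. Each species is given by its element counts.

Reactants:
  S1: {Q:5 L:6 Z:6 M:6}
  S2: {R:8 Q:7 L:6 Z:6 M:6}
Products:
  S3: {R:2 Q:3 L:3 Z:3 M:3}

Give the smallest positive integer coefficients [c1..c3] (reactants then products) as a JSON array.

R: 1·0+1·8 = 8 | 4·2 = 8
Q: 1·5+1·7 = 12 | 4·3 = 12
L: 1·6+1·6 = 12 | 4·3 = 12
Z: 1·6+1·6 = 12 | 4·3 = 12
M: 1·6+1·6 = 12 | 4·3 = 12
gcd(1,1,4) = 1

Coefficients: [1, 1, 4]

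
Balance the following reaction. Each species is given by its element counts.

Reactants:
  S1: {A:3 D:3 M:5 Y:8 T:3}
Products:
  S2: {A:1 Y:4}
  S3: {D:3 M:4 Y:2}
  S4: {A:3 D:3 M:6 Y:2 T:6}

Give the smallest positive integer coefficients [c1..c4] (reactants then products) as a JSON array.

A: 2·3 = 6 | 3·1+1·0+1·3 = 6
D: 2·3 = 6 | 3·0+1·3+1·3 = 6
M: 2·5 = 10 | 3·0+1·4+1·6 = 10
Y: 2·8 = 16 | 3·4+1·2+1·2 = 16
T: 2·3 = 6 | 3·0+1·0+1·6 = 6
gcd(2,3,1,1) = 1

Coefficients: [2, 3, 1, 1]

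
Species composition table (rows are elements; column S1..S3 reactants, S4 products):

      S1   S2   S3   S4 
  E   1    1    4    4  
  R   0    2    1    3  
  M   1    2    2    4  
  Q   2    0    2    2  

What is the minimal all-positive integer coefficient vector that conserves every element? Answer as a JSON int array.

E: 2·1+6·1+3·4 = 20 | 5·4 = 20
R: 2·0+6·2+3·1 = 15 | 5·3 = 15
M: 2·1+6·2+3·2 = 20 | 5·4 = 20
Q: 2·2+6·0+3·2 = 10 | 5·2 = 10
gcd(2,6,3,5) = 1

Coefficients: [2, 6, 3, 5]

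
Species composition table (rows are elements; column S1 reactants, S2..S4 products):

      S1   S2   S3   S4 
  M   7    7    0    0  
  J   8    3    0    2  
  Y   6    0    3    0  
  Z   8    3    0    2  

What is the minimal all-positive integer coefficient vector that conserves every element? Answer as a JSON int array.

Coefficients: [2, 2, 4, 5]

M: 2·7 = 14 | 2·7+4·0+5·0 = 14
J: 2·8 = 16 | 2·3+4·0+5·2 = 16
Y: 2·6 = 12 | 2·0+4·3+5·0 = 12
Z: 2·8 = 16 | 2·3+4·0+5·2 = 16
gcd(2,2,4,5) = 1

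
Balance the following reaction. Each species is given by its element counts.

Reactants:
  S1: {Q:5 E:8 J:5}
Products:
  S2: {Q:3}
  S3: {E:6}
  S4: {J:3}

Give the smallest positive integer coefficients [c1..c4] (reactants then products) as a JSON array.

Coefficients: [3, 5, 4, 5]

Q: 3·5 = 15 | 5·3+4·0+5·0 = 15
E: 3·8 = 24 | 5·0+4·6+5·0 = 24
J: 3·5 = 15 | 5·0+4·0+5·3 = 15
gcd(3,5,4,5) = 1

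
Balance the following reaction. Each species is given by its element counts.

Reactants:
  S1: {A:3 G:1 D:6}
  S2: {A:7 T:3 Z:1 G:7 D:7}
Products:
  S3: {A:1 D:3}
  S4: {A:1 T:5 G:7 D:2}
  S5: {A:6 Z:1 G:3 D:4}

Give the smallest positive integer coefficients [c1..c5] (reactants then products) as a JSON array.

Coefficients: [1, 5, 5, 3, 5]

A: 1·3+5·7 = 38 | 5·1+3·1+5·6 = 38
T: 1·0+5·3 = 15 | 5·0+3·5+5·0 = 15
Z: 1·0+5·1 = 5 | 5·0+3·0+5·1 = 5
G: 1·1+5·7 = 36 | 5·0+3·7+5·3 = 36
D: 1·6+5·7 = 41 | 5·3+3·2+5·4 = 41
gcd(1,5,5,3,5) = 1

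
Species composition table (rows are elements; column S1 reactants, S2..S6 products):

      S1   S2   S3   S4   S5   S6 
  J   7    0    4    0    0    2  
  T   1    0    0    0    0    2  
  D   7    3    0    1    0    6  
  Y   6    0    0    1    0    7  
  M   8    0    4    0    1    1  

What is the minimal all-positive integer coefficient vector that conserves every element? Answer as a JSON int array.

J: 2·7 = 14 | 1·0+3·4+5·0+3·0+1·2 = 14
T: 2·1 = 2 | 1·0+3·0+5·0+3·0+1·2 = 2
D: 2·7 = 14 | 1·3+3·0+5·1+3·0+1·6 = 14
Y: 2·6 = 12 | 1·0+3·0+5·1+3·0+1·7 = 12
M: 2·8 = 16 | 1·0+3·4+5·0+3·1+1·1 = 16
gcd(2,1,3,5,3,1) = 1

Coefficients: [2, 1, 3, 5, 3, 1]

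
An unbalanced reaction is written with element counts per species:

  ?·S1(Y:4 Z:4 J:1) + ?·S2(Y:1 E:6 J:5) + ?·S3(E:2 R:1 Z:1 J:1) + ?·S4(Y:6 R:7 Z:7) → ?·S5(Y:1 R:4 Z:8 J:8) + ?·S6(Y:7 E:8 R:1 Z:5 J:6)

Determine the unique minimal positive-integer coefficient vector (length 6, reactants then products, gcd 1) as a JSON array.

Y: 6·4+6·1+2·0+1·6 = 36 | 1·1+5·7 = 36
E: 6·0+6·6+2·2+1·0 = 40 | 1·0+5·8 = 40
R: 6·0+6·0+2·1+1·7 = 9 | 1·4+5·1 = 9
Z: 6·4+6·0+2·1+1·7 = 33 | 1·8+5·5 = 33
J: 6·1+6·5+2·1+1·0 = 38 | 1·8+5·6 = 38
gcd(6,6,2,1,1,5) = 1

Coefficients: [6, 6, 2, 1, 1, 5]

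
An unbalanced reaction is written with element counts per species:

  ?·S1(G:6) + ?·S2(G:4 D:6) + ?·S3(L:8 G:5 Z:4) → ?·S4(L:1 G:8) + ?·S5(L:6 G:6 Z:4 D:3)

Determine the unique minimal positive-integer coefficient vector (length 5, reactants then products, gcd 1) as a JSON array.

Coefficients: [5, 1, 2, 4, 2]

L: 5·0+1·0+2·8 = 16 | 4·1+2·6 = 16
G: 5·6+1·4+2·5 = 44 | 4·8+2·6 = 44
Z: 5·0+1·0+2·4 = 8 | 4·0+2·4 = 8
D: 5·0+1·6+2·0 = 6 | 4·0+2·3 = 6
gcd(5,1,2,4,2) = 1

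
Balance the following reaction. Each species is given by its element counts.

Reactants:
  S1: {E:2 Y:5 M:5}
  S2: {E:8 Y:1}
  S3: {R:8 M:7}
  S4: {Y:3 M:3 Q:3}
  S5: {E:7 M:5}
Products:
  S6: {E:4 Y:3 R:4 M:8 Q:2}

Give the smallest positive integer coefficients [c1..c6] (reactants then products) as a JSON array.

Coefficients: [1, 1, 3, 4, 2, 6]

E: 1·2+1·8+3·0+4·0+2·7 = 24 | 6·4 = 24
Y: 1·5+1·1+3·0+4·3+2·0 = 18 | 6·3 = 18
R: 1·0+1·0+3·8+4·0+2·0 = 24 | 6·4 = 24
M: 1·5+1·0+3·7+4·3+2·5 = 48 | 6·8 = 48
Q: 1·0+1·0+3·0+4·3+2·0 = 12 | 6·2 = 12
gcd(1,1,3,4,2,6) = 1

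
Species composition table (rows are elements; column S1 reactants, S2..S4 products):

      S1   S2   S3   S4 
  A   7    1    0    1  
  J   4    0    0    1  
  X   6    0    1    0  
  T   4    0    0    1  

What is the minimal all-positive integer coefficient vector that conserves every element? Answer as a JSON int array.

A: 1·7 = 7 | 3·1+6·0+4·1 = 7
J: 1·4 = 4 | 3·0+6·0+4·1 = 4
X: 1·6 = 6 | 3·0+6·1+4·0 = 6
T: 1·4 = 4 | 3·0+6·0+4·1 = 4
gcd(1,3,6,4) = 1

Coefficients: [1, 3, 6, 4]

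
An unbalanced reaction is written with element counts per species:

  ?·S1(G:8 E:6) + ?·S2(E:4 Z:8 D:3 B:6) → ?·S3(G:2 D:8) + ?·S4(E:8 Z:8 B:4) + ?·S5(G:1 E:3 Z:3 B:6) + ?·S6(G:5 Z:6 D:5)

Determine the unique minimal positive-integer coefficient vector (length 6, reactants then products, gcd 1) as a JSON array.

G: 2·8+6·0 = 16 | 1·2+3·0+4·1+2·5 = 16
E: 2·6+6·4 = 36 | 1·0+3·8+4·3+2·0 = 36
Z: 2·0+6·8 = 48 | 1·0+3·8+4·3+2·6 = 48
D: 2·0+6·3 = 18 | 1·8+3·0+4·0+2·5 = 18
B: 2·0+6·6 = 36 | 1·0+3·4+4·6+2·0 = 36
gcd(2,6,1,3,4,2) = 1

Coefficients: [2, 6, 1, 3, 4, 2]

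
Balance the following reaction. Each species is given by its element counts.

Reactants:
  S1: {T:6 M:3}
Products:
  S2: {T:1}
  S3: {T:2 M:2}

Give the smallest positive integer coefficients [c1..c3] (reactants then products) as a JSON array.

Coefficients: [2, 6, 3]

T: 2·6 = 12 | 6·1+3·2 = 12
M: 2·3 = 6 | 6·0+3·2 = 6
gcd(2,6,3) = 1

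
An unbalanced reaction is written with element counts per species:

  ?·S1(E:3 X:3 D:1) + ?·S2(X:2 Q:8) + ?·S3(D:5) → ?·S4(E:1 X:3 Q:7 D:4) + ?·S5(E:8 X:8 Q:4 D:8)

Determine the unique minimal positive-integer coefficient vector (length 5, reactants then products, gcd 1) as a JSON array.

Coefficients: [4, 4, 4, 4, 1]

E: 4·3+4·0+4·0 = 12 | 4·1+1·8 = 12
X: 4·3+4·2+4·0 = 20 | 4·3+1·8 = 20
Q: 4·0+4·8+4·0 = 32 | 4·7+1·4 = 32
D: 4·1+4·0+4·5 = 24 | 4·4+1·8 = 24
gcd(4,4,4,4,1) = 1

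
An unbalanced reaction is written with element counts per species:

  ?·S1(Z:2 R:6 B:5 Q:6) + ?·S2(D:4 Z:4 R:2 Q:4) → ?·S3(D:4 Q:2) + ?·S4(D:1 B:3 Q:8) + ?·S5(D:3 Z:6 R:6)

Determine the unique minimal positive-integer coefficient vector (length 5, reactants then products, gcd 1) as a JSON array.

D: 3·0+6·4 = 24 | 1·4+5·1+5·3 = 24
Z: 3·2+6·4 = 30 | 1·0+5·0+5·6 = 30
R: 3·6+6·2 = 30 | 1·0+5·0+5·6 = 30
B: 3·5+6·0 = 15 | 1·0+5·3+5·0 = 15
Q: 3·6+6·4 = 42 | 1·2+5·8+5·0 = 42
gcd(3,6,1,5,5) = 1

Coefficients: [3, 6, 1, 5, 5]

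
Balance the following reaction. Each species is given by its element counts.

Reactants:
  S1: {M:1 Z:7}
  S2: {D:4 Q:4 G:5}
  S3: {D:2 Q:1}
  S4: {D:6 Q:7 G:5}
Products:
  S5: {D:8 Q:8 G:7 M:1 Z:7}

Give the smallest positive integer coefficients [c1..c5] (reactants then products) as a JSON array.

Coefficients: [5, 4, 3, 3, 5]

D: 5·0+4·4+3·2+3·6 = 40 | 5·8 = 40
Q: 5·0+4·4+3·1+3·7 = 40 | 5·8 = 40
G: 5·0+4·5+3·0+3·5 = 35 | 5·7 = 35
M: 5·1+4·0+3·0+3·0 = 5 | 5·1 = 5
Z: 5·7+4·0+3·0+3·0 = 35 | 5·7 = 35
gcd(5,4,3,3,5) = 1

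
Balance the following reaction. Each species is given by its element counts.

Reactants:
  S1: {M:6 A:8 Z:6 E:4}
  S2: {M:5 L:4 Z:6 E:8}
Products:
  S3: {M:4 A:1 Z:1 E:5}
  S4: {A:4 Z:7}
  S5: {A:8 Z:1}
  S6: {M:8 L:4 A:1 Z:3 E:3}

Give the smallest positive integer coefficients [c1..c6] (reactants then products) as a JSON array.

Coefficients: [5, 2, 6, 4, 2, 2]

M: 5·6+2·5 = 40 | 6·4+4·0+2·0+2·8 = 40
L: 5·0+2·4 = 8 | 6·0+4·0+2·0+2·4 = 8
A: 5·8+2·0 = 40 | 6·1+4·4+2·8+2·1 = 40
Z: 5·6+2·6 = 42 | 6·1+4·7+2·1+2·3 = 42
E: 5·4+2·8 = 36 | 6·5+4·0+2·0+2·3 = 36
gcd(5,2,6,4,2,2) = 1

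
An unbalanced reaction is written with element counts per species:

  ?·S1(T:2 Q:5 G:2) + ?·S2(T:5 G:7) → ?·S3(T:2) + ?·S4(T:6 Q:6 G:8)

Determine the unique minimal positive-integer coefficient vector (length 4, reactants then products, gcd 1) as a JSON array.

T: 6·2+4·5 = 32 | 1·2+5·6 = 32
Q: 6·5+4·0 = 30 | 1·0+5·6 = 30
G: 6·2+4·7 = 40 | 1·0+5·8 = 40
gcd(6,4,1,5) = 1

Coefficients: [6, 4, 1, 5]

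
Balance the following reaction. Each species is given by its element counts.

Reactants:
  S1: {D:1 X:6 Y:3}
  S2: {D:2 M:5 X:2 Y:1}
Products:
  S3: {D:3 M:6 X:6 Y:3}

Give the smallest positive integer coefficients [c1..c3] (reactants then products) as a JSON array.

D: 3·1+6·2 = 15 | 5·3 = 15
M: 3·0+6·5 = 30 | 5·6 = 30
X: 3·6+6·2 = 30 | 5·6 = 30
Y: 3·3+6·1 = 15 | 5·3 = 15
gcd(3,6,5) = 1

Coefficients: [3, 6, 5]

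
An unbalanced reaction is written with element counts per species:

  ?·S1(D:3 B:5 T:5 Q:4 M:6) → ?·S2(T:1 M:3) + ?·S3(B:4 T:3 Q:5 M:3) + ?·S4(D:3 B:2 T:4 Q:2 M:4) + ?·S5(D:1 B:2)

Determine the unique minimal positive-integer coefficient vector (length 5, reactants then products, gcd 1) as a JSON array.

D: 4·3 = 12 | 2·0+2·0+3·3+3·1 = 12
B: 4·5 = 20 | 2·0+2·4+3·2+3·2 = 20
T: 4·5 = 20 | 2·1+2·3+3·4+3·0 = 20
Q: 4·4 = 16 | 2·0+2·5+3·2+3·0 = 16
M: 4·6 = 24 | 2·3+2·3+3·4+3·0 = 24
gcd(4,2,2,3,3) = 1

Coefficients: [4, 2, 2, 3, 3]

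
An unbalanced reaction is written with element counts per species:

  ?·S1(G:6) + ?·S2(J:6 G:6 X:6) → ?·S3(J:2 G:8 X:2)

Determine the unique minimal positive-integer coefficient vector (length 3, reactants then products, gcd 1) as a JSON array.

Coefficients: [3, 1, 3]

J: 3·0+1·6 = 6 | 3·2 = 6
G: 3·6+1·6 = 24 | 3·8 = 24
X: 3·0+1·6 = 6 | 3·2 = 6
gcd(3,1,3) = 1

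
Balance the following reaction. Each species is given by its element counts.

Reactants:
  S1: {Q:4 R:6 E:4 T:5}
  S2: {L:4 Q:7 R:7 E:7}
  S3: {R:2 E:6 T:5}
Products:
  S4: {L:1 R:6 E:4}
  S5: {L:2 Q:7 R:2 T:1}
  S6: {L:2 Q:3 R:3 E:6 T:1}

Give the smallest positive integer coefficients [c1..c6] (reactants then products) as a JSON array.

Coefficients: [1, 6, 1, 4, 4, 6]

L: 1·0+6·4+1·0 = 24 | 4·1+4·2+6·2 = 24
Q: 1·4+6·7+1·0 = 46 | 4·0+4·7+6·3 = 46
R: 1·6+6·7+1·2 = 50 | 4·6+4·2+6·3 = 50
E: 1·4+6·7+1·6 = 52 | 4·4+4·0+6·6 = 52
T: 1·5+6·0+1·5 = 10 | 4·0+4·1+6·1 = 10
gcd(1,6,1,4,4,6) = 1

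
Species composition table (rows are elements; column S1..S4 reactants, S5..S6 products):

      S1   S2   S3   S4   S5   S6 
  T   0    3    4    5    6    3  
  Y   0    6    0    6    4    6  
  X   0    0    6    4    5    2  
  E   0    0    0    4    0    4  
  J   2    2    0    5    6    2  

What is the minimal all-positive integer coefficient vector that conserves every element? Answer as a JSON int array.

Coefficients: [5, 4, 3, 6, 6, 6]

T: 5·0+4·3+3·4+6·5 = 54 | 6·6+6·3 = 54
Y: 5·0+4·6+3·0+6·6 = 60 | 6·4+6·6 = 60
X: 5·0+4·0+3·6+6·4 = 42 | 6·5+6·2 = 42
E: 5·0+4·0+3·0+6·4 = 24 | 6·0+6·4 = 24
J: 5·2+4·2+3·0+6·5 = 48 | 6·6+6·2 = 48
gcd(5,4,3,6,6,6) = 1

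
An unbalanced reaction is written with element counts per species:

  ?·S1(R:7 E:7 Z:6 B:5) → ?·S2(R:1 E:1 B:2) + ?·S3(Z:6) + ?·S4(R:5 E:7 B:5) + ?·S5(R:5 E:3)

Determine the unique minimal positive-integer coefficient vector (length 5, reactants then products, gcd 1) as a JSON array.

R: 5·7 = 35 | 5·1+5·0+3·5+3·5 = 35
E: 5·7 = 35 | 5·1+5·0+3·7+3·3 = 35
Z: 5·6 = 30 | 5·0+5·6+3·0+3·0 = 30
B: 5·5 = 25 | 5·2+5·0+3·5+3·0 = 25
gcd(5,5,5,3,3) = 1

Coefficients: [5, 5, 5, 3, 3]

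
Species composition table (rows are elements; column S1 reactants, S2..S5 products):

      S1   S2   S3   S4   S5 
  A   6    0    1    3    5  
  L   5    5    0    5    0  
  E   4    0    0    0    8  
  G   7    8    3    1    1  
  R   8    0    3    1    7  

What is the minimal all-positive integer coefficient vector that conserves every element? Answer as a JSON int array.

Coefficients: [4, 1, 5, 3, 2]

A: 4·6 = 24 | 1·0+5·1+3·3+2·5 = 24
L: 4·5 = 20 | 1·5+5·0+3·5+2·0 = 20
E: 4·4 = 16 | 1·0+5·0+3·0+2·8 = 16
G: 4·7 = 28 | 1·8+5·3+3·1+2·1 = 28
R: 4·8 = 32 | 1·0+5·3+3·1+2·7 = 32
gcd(4,1,5,3,2) = 1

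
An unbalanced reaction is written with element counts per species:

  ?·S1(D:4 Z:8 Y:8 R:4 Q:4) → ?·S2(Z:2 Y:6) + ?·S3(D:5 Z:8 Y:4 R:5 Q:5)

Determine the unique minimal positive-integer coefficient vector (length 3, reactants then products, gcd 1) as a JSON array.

Coefficients: [5, 4, 4]

D: 5·4 = 20 | 4·0+4·5 = 20
Z: 5·8 = 40 | 4·2+4·8 = 40
Y: 5·8 = 40 | 4·6+4·4 = 40
R: 5·4 = 20 | 4·0+4·5 = 20
Q: 5·4 = 20 | 4·0+4·5 = 20
gcd(5,4,4) = 1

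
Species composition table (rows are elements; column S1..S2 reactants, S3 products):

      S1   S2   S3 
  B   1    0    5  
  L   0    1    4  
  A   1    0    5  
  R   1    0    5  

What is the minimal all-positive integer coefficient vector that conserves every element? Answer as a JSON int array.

B: 5·1+4·0 = 5 | 1·5 = 5
L: 5·0+4·1 = 4 | 1·4 = 4
A: 5·1+4·0 = 5 | 1·5 = 5
R: 5·1+4·0 = 5 | 1·5 = 5
gcd(5,4,1) = 1

Coefficients: [5, 4, 1]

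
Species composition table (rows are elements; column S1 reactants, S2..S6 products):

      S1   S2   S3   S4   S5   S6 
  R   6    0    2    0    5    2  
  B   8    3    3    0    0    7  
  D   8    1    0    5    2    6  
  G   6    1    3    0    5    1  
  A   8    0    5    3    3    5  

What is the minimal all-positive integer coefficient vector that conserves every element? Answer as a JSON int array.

Coefficients: [5, 3, 1, 1, 4, 4]

R: 5·6 = 30 | 3·0+1·2+1·0+4·5+4·2 = 30
B: 5·8 = 40 | 3·3+1·3+1·0+4·0+4·7 = 40
D: 5·8 = 40 | 3·1+1·0+1·5+4·2+4·6 = 40
G: 5·6 = 30 | 3·1+1·3+1·0+4·5+4·1 = 30
A: 5·8 = 40 | 3·0+1·5+1·3+4·3+4·5 = 40
gcd(5,3,1,1,4,4) = 1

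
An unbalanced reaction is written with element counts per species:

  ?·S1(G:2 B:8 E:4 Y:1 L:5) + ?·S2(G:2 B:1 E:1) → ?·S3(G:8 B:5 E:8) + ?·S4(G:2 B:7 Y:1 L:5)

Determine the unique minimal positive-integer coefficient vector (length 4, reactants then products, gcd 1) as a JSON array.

G: 1·2+4·2 = 10 | 1·8+1·2 = 10
B: 1·8+4·1 = 12 | 1·5+1·7 = 12
E: 1·4+4·1 = 8 | 1·8+1·0 = 8
Y: 1·1+4·0 = 1 | 1·0+1·1 = 1
L: 1·5+4·0 = 5 | 1·0+1·5 = 5
gcd(1,4,1,1) = 1

Coefficients: [1, 4, 1, 1]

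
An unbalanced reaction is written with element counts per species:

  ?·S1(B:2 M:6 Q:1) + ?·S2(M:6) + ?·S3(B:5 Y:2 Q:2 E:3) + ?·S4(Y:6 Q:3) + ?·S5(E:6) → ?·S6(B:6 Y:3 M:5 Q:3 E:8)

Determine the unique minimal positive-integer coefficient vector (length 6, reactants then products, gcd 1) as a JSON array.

B: 3·2+2·0+6·5+1·0+5·0 = 36 | 6·6 = 36
Y: 3·0+2·0+6·2+1·6+5·0 = 18 | 6·3 = 18
M: 3·6+2·6+6·0+1·0+5·0 = 30 | 6·5 = 30
Q: 3·1+2·0+6·2+1·3+5·0 = 18 | 6·3 = 18
E: 3·0+2·0+6·3+1·0+5·6 = 48 | 6·8 = 48
gcd(3,2,6,1,5,6) = 1

Coefficients: [3, 2, 6, 1, 5, 6]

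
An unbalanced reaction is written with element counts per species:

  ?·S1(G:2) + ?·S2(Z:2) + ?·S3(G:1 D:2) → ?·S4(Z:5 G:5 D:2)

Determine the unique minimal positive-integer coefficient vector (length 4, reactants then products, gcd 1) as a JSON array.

Coefficients: [4, 5, 2, 2]

Z: 4·0+5·2+2·0 = 10 | 2·5 = 10
G: 4·2+5·0+2·1 = 10 | 2·5 = 10
D: 4·0+5·0+2·2 = 4 | 2·2 = 4
gcd(4,5,2,2) = 1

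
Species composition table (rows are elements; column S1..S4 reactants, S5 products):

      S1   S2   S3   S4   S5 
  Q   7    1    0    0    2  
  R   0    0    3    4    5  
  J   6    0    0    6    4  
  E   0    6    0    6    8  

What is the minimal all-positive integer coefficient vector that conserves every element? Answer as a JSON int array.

Q: 1·7+5·1+6·0+3·0 = 12 | 6·2 = 12
R: 1·0+5·0+6·3+3·4 = 30 | 6·5 = 30
J: 1·6+5·0+6·0+3·6 = 24 | 6·4 = 24
E: 1·0+5·6+6·0+3·6 = 48 | 6·8 = 48
gcd(1,5,6,3,6) = 1

Coefficients: [1, 5, 6, 3, 6]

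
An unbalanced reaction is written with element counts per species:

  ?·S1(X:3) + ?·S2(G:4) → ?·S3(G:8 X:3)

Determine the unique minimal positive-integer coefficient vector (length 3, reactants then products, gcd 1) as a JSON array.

Coefficients: [1, 2, 1]

G: 1·0+2·4 = 8 | 1·8 = 8
X: 1·3+2·0 = 3 | 1·3 = 3
gcd(1,2,1) = 1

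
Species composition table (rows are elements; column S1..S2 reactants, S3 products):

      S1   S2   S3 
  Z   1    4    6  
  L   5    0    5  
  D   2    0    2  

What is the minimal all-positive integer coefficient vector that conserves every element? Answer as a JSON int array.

Z: 4·1+5·4 = 24 | 4·6 = 24
L: 4·5+5·0 = 20 | 4·5 = 20
D: 4·2+5·0 = 8 | 4·2 = 8
gcd(4,5,4) = 1

Coefficients: [4, 5, 4]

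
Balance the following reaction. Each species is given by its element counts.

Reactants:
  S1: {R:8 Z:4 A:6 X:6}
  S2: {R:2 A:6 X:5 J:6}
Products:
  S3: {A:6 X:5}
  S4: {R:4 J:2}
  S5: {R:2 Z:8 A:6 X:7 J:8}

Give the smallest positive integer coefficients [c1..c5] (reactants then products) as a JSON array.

R: 2·8+3·2 = 22 | 4·0+5·4+1·2 = 22
Z: 2·4+3·0 = 8 | 4·0+5·0+1·8 = 8
A: 2·6+3·6 = 30 | 4·6+5·0+1·6 = 30
X: 2·6+3·5 = 27 | 4·5+5·0+1·7 = 27
J: 2·0+3·6 = 18 | 4·0+5·2+1·8 = 18
gcd(2,3,4,5,1) = 1

Coefficients: [2, 3, 4, 5, 1]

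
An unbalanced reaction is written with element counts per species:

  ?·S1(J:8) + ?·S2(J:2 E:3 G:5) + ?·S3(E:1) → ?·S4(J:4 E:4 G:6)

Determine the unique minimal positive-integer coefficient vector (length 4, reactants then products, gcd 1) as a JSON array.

J: 1·8+6·2+2·0 = 20 | 5·4 = 20
E: 1·0+6·3+2·1 = 20 | 5·4 = 20
G: 1·0+6·5+2·0 = 30 | 5·6 = 30
gcd(1,6,2,5) = 1

Coefficients: [1, 6, 2, 5]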